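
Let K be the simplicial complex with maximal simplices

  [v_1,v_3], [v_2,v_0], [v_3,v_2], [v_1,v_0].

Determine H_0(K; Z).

H_0 ≅ Z.

We work with the vertex ordering v_0 < v_1 < v_2 < v_3. The simplices of K, each written with vertices in increasing order, are:

  0-simplices (4): [v_0], [v_1], [v_2], [v_3]
  1-simplices (4): [v_0,v_1], [v_0,v_2], [v_1,v_3], [v_2,v_3]

giving chain groups C_0 ≅ Z^4, C_1 ≅ Z^4.

Boundary ∂_1: C_1 → C_0 maps an edge to its endpoints' difference, ∂[p,q] = q − p.
The resulting 4×4 matrix has rank 3, and its Smith normal form has invariant factors (1,1,1).

Computing H_k = (kernel of ∂_k) / (image of ∂_{k+1}):

  H_0: rank C_0 − rank ∂_1 = 4 − 3 = 1, and the invariant factors of ∂_1 are all 1, so H_0 ≅ Z.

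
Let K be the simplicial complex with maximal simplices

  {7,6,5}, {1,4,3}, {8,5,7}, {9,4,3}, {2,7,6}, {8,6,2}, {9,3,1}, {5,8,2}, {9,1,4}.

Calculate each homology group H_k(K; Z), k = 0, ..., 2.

K has 9 vertices, 16 edges, 9 triangles.
rank ∂_0 = 0, rank ∂_1 = 7 ⇒ b_0 = 9 − 0 − 7 = 2; all invariant factors of ∂_1 are 1 so no torsion. So H_0 ≅ Z^2.
rank ∂_1 = 7, rank ∂_2 = 8 ⇒ b_1 = 16 − 7 − 8 = 1; all invariant factors of ∂_2 are 1 so no torsion. So H_1 ≅ Z.
rank ∂_2 = 8, rank ∂_3 = 0 ⇒ b_2 = 9 − 8 − 0 = 1. So H_2 ≅ Z.

H_0 = Z^2,  H_1 = Z,  H_2 = Z.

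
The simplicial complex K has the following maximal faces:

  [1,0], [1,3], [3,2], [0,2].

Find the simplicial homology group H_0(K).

H_0 ≅ Z.

We work with the vertex ordering 0 < 1 < 2 < 3. The simplices of K, each written with vertices in increasing order, are:

  0-simplices (4): [0], [1], [2], [3]
  1-simplices (4): [0,1], [0,2], [1,3], [2,3]

so the chain groups are C_0 ≅ Z^4, C_1 ≅ Z^4.

The boundary map ∂_1: C_1 → C_0 maps an edge to its endpoints' difference, ∂[p,q] = q − p. For instance
  ∂[0,1] = [1] − [0].
This gives a 4×4 integer matrix of rank 3; reducing to Smith normal form yields diagonal entries (1,1,1).

Computing H_k = (kernel of ∂_k) / (image of ∂_{k+1}):

  H_0: rank C_0 − rank ∂_1 = 4 − 3 = 1, and the invariant factors of ∂_1 are all 1, so H_0 ≅ Z.

(K is a triangulation of the circle S^1.)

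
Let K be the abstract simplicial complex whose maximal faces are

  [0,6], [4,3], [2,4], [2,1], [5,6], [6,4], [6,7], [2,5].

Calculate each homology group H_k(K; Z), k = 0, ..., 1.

H_0 = Z,  H_1 = Z.

Take the total order 0 < 1 < 2 < 3 < 4 < 5 < 6 < 7 on the vertex set. Then K (dimension 1) consists of the simplices:

  0-simplices (8): [0], [1], [2], [3], [4], [5], [6], [7]
  1-simplices (8): [0,6], [1,2], [2,4], [2,5], [3,4], [4,6], [5,6], [6,7]

giving chain groups C_0 ≅ Z^8, C_1 ≅ Z^8.

The boundary map ∂_1: C_1 → C_0 maps an edge to its endpoints' difference, ∂[p,q] = q − p.
As a 8×8 matrix over Z this has rank 7, with invariant factors (1,1,1,1,1,1,1).

Now H_k = ker ∂_k / im ∂_{k+1}, so:

  H_0: rank C_0 − rank ∂_1 = 8 − 7 = 1, and the invariant factors of ∂_1 are all 1, so H_0 ≅ Z.
  H_1: rank ker ∂_1 − rank ∂_2 = (8 − 7) − 0 = 1, and there is no ∂_2, so H_1 ≅ Z.

As a check, the Euler characteristic is 8 − 8 = 0, which agrees with 1 − 1 = 0.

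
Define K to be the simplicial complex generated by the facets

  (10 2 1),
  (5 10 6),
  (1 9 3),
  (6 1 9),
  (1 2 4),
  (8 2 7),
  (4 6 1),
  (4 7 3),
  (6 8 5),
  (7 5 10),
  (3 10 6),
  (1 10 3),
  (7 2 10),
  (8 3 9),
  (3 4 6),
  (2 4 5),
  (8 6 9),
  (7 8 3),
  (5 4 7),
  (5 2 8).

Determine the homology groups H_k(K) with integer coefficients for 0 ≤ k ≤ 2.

Fix the vertex order 1 < 2 < 3 < 4 < 5 < 6 < 7 < 8 < 9 < 10 and write every simplex with vertices in increasing order. Then dim K = 2 and the simplices of K are:

  0-simplices (10): [1], [2], [3], [4], [5], [6], [7], [8], [9], [10]
  1-simplices (30): (30 of them)
  2-simplices (20): (20 of them)

so the chain groups are C_0 ≅ Z^10, C_1 ≅ Z^30, C_2 ≅ Z^20.

Boundary ∂_1: C_1 → C_0 maps an edge to its endpoints' difference, ∂[p,q] = q − p.
The resulting 10×30 matrix has rank 9, and its Smith normal form has invariant factors (1,1,1,1,1,1,1,1,1).

∂_2: C_2 → C_1 sends each 2-simplex [p,q,r] to [q,r] − [p,r] + [p,q]. For instance
  ∂[1,6,9] = [6,9] − [1,9] + [1,6],
  ∂[1,3,10] = [3,10] − [1,10] + [1,3].
This gives a 30×20 integer matrix of rank 20; reducing to Smith normal form yields diagonal entries (1,1,1,1,1,1,1,1,1,1,1,1,1,1,1,1,1,1,1,2).

Computing H_k = (kernel of ∂_k) / (image of ∂_{k+1}):

  H_0: rank C_0 − rank ∂_1 = 10 − 9 = 1, and the invariant factors of ∂_1 are all 1, so H_0 ≅ Z.
  H_1: rank ker ∂_1 − rank ∂_2 = (30 − 9) − 20 = 1, and ∂_2 has invariant factor 2 > 1, so H_1 ≅ Z × Z/2.
  H_2: rank ker ∂_2 − rank ∂_3 = (20 − 20) − 0 = 0, and there is no ∂_3, so H_2 ≅ 0.

As a check, the Euler characteristic is 10 − 30 + 20 = 0, which agrees with 1 − 1 + 0 = 0.

H_0 = Z,  H_1 = Z × Z/2,  H_2 = 0.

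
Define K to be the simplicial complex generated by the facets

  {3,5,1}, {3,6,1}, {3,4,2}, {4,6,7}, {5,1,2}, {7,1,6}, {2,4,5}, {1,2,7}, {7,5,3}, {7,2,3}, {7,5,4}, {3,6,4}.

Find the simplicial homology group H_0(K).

Order the vertices as 1 < 2 < 3 < 4 < 5 < 6 < 7. Listing each simplex with vertices in this order, K has dimension 2 with simplices:

  0-simplices (7): [1], [2], [3], [4], [5], [6], [7]
  1-simplices (18): [1,2], [1,3], [1,5], [1,6], [1,7], [2,3], [2,4], [2,5], [2,7], [3,4], [3,5], [3,6], [3,7], [4,5], [4,6], [4,7], [5,7], [6,7]
  2-simplices (12): [1,2,5], [1,2,7], [1,3,5], [1,3,6], [1,6,7], [2,3,4], [2,3,7], [2,4,5], [3,4,6], [3,5,7], [4,5,7], [4,6,7]

so the chain groups are C_0 ≅ Z^7, C_1 ≅ Z^18, C_2 ≅ Z^12.

The boundary map ∂_1: C_1 → C_0 sends each edge [p,q] (with p < q) to q − p. For instance
  ∂[3,7] = [7] − [3].
The resulting 7×18 matrix has rank 6, and its Smith normal form has invariant factors (1,1,1,1,1,1).

The boundary map ∂_2: C_2 → C_1 sends each 2-simplex [p,q,r] to [q,r] − [p,r] + [p,q]. For instance
  ∂[2,4,5] = [4,5] − [2,5] + [2,4],
  ∂[1,2,5] = [2,5] − [1,5] + [1,2].
As a 18×12 matrix over Z this has rank 12, with invariant factors (1,1,1,1,1,1,1,1,1,1,1,2).

From H_k ≅ ker(∂_k) / im(∂_{k+1}) we obtain:

  H_0: rank C_0 − rank ∂_1 = 7 − 6 = 1, and the invariant factors of ∂_1 are all 1, so H_0 = Z.

H_0 ≅ Z.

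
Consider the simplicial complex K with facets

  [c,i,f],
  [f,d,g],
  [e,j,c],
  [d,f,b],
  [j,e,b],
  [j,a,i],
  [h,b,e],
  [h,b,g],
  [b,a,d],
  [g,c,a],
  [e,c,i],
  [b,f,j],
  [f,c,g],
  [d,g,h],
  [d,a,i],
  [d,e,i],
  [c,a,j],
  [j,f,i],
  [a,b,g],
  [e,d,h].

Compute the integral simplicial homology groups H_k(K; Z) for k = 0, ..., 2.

Fix the vertex order a < b < c < d < e < f < g < h < i < j and write every simplex with vertices in increasing order. Then dim K = 2 and the simplices of K are:

  0-simplices (10): a, b, c, d, e, f, g, h, i, j
  1-simplices (30): ab, ac, ad, ag, ai, aj, bd, be, bf, bg, bh, bj, ce, cf, cg, ci, cj, de, df, dg, dh, di, eh, ei, ej, fg, fi, fj, gh, ij
  2-simplices (20): abd, abg, acg, acj, adi, aij, bdf, beh, bej, bfj, bgh, cei, cej, cfg, cfi, deh, dei, dfg, dgh, fij

Hence C_0 ≅ Z^10, C_1 ≅ Z^30, C_2 ≅ Z^20.

∂_1: C_1 → C_0 is given by ∂[p,q] = [q] − [p].
The 10×30 boundary matrix has rank 9 and Smith normal form diag(1,1,1,1,1,1,1,1,1).

Boundary ∂_2: C_2 → C_1 acts by ∂[p,q,r] = [q,r] − [p,r] + [p,q]. For instance
  ∂fij = ij − fj + fi,
  ∂bej = ej − bj + be.
As a 30×20 matrix over Z this has rank 20, with invariant factors (1,1,1,1,1,1,1,1,1,1,1,1,1,1,1,1,1,1,1,2).

From H_k ≅ ker(∂_k) / im(∂_{k+1}) we obtain:

  H_0: rank C_0 − rank ∂_1 = 10 − 9 = 1, and the invariant factors of ∂_1 are all 1, so H_0 ≅ Z.
  H_1: rank ker ∂_1 − rank ∂_2 = (30 − 9) − 20 = 1, and ∂_2 has invariant factor 2 > 1, so H_1 ≅ Z ⊕ Z_2.
  H_2: rank ker ∂_2 − rank ∂_3 = (20 − 20) − 0 = 0, and there is no ∂_3, so H_2 ≅ 0.

H_0 = Z,  H_1 = Z ⊕ Z_2,  H_2 = 0.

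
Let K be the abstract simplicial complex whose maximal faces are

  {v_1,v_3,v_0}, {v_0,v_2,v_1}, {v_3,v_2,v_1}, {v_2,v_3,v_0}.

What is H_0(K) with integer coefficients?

H_0 ≅ Z.

K has 4 vertices, 6 edges, 4 triangles.
rank ∂_0 = 0, rank ∂_1 = 3 ⇒ b_0 = 4 − 0 − 3 = 1; all invariant factors of ∂_1 are 1 so no torsion. So H_0 ≅ Z.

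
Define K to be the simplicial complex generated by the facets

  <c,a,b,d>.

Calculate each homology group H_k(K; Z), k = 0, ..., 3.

We work with the vertex ordering a < b < c < d. The simplices of K, each written with vertices in increasing order, are:

  0-simplices (4): a, b, c, d
  1-simplices (6): ab, ac, ad, bc, bd, cd
  2-simplices (4): abc, abd, acd, bcd
  3-simplices (1): abcd

giving chain groups C_0 ≅ Z^4, C_1 ≅ Z^6, C_2 ≅ Z^4, C_3 ≅ Z^1.

∂_1: C_1 → C_0 maps an edge to its endpoints' difference, ∂[p,q] = q − p.
The resulting 4×6 matrix has rank 3, and its Smith normal form has invariant factors (1,1,1).

Boundary ∂_2: C_2 → C_1 sends each 2-simplex [p,q,r] to [q,r] − [p,r] + [p,q]. For instance
  ∂acd = cd − ad + ac,
  ∂abc = bc − ac + ab.
The 6×4 boundary matrix has rank 3 and Smith normal form diag(1,1,1).

Boundary ∂_3: C_3 → C_2 sends each 3-simplex σ to the alternating sum Σ_i (−1)^i (σ with its i-th vertex removed). For instance
  ∂abcd = bcd − acd + abd − abc.
The 4×1 boundary matrix has rank 1 and Smith normal form diag(1).

From H_k ≅ ker(∂_k) / im(∂_{k+1}) we obtain:

  H_0: rank C_0 − rank ∂_1 = 4 − 3 = 1, and the invariant factors of ∂_1 are all 1, so H_0 ≅ Z.
  H_1: rank ker ∂_1 − rank ∂_2 = (6 − 3) − 3 = 0, and the invariant factors of ∂_2 are all 1, so H_1 ≅ 0.
  H_2: rank ker ∂_2 − rank ∂_3 = (4 − 3) − 1 = 0, and the invariant factors of ∂_3 are all 1, so H_2 ≅ 0.
  H_3: rank ker ∂_3 − rank ∂_4 = (1 − 1) − 0 = 0, and there is no ∂_4, so H_3 ≅ 0.

H_0 ≅ Z,  H_1 = 0,  H_2 = 0,  H_3 = 0.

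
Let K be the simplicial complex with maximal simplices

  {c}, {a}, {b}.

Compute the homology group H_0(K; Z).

H_0 = Z^3.

Order the vertices as a < b < c. Listing each simplex with vertices in this order, K has dimension 0 with simplices:

  0-simplices (3): a, b, c

giving chain groups C_0 ≅ Z^3.

Reading off H_k = ker ∂_k / im ∂_{k+1}:

  H_0: rank C_0 − rank ∂_1 = 3 − 0 = 3, and there is no ∂_1, so H_0 ≅ Z^3.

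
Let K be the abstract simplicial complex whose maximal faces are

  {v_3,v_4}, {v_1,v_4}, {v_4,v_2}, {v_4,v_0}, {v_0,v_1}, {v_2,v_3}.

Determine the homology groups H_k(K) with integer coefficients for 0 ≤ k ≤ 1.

Order the vertices as v_0 < v_1 < v_2 < v_3 < v_4. Listing each simplex with vertices in this order, K has dimension 1 with simplices:

  0-simplices (5): [v_0], [v_1], [v_2], [v_3], [v_4]
  1-simplices (6): [v_0,v_1], [v_0,v_4], [v_1,v_4], [v_2,v_3], [v_2,v_4], [v_3,v_4]

so the chain groups are C_0 ≅ Z^5, C_1 ≅ Z^6.

∂_1: C_1 → C_0 sends each edge [p,q] (with p < q) to q − p. For instance
  ∂[v_2,v_4] = [v_4] − [v_2].
As a 5×6 matrix over Z this has rank 4, with invariant factors (1,1,1,1).

Reading off H_k = ker ∂_k / im ∂_{k+1}:

  H_0: rank C_0 − rank ∂_1 = 5 − 4 = 1, and the invariant factors of ∂_1 are all 1, so H_0 ≅ Z.
  H_1: rank ker ∂_1 − rank ∂_2 = (6 − 4) − 0 = 2, and there is no ∂_2, so H_1 ≅ Z^2.

As a check, the Euler characteristic is 5 − 6 = -1, which agrees with 1 − 2 = -1.
(K is a triangulation of a wedge of 2 circles.)

H_0 ≅ Z,  H_1 ≅ Z^2.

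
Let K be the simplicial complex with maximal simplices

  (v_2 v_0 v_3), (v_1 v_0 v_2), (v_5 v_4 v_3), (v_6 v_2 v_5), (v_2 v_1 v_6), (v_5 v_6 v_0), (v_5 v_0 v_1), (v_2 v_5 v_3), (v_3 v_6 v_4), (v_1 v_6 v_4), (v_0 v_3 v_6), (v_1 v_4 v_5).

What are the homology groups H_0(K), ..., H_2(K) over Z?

H_0 = Z,  H_1 = Z/2,  H_2 = 0.

We work with the vertex ordering v_0 < v_1 < v_2 < v_3 < v_4 < v_5 < v_6. The simplices of K, each written with vertices in increasing order, are:

  0-simplices (7): [v_0], [v_1], [v_2], [v_3], [v_4], [v_5], [v_6]
  1-simplices (18): (18 of them)
  2-simplices (12): (12 of them)

Hence C_0 ≅ Z^7, C_1 ≅ Z^18, C_2 ≅ Z^12.

Boundary ∂_1: C_1 → C_0 sends each edge [p,q] (with p < q) to q − p.
As a 7×18 matrix over Z this has rank 6, with invariant factors (1,1,1,1,1,1).

The boundary map ∂_2: C_2 → C_1 sends each 2-simplex [p,q,r] to [q,r] − [p,r] + [p,q]. For instance
  ∂[v_3,v_4,v_5] = [v_4,v_5] − [v_3,v_5] + [v_3,v_4],
  ∂[v_0,v_3,v_6] = [v_3,v_6] − [v_0,v_6] + [v_0,v_3].
The 18×12 boundary matrix has rank 12 and Smith normal form diag(1,1,1,1,1,1,1,1,1,1,1,2).

Reading off H_k = ker ∂_k / im ∂_{k+1}:

  H_0: rank C_0 − rank ∂_1 = 7 − 6 = 1, and the invariant factors of ∂_1 are all 1, so H_0 = Z.
  H_1: rank ker ∂_1 − rank ∂_2 = (18 − 6) − 12 = 0, and ∂_2 has invariant factor 2 > 1, so H_1 = Z/2.
  H_2: rank ker ∂_2 − rank ∂_3 = (12 − 12) − 0 = 0, and there is no ∂_3, so H_2 = 0.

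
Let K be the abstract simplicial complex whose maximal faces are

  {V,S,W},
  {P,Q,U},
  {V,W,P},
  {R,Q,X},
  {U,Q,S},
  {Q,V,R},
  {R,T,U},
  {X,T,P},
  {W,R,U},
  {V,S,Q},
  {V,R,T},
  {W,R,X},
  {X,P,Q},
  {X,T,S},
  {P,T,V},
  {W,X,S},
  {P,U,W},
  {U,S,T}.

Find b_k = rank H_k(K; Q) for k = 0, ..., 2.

b_0 = 1, b_1 = 2, b_2 = 1.

Take the total order P < Q < R < S < T < U < V < W < X on the vertex set. Then K (dimension 2) consists of the simplices:

  0-simplices (9): P, Q, R, S, T, U, V, W, X
  1-simplices (27): PQ, PT, PU, PV, PW, PX, QR, QS, QU, QV, QX, RT, RU, RV, RW, RX, ST, SU, SV, SW, SX, TU, TV, TX, UW, VW, WX
  2-simplices (18): PQU, PQX, PTV, PTX, PUW, PVW, QRV, QRX, QSU, QSV, RTU, RTV, RUW, RWX, STU, STX, SVW, SWX

giving chain groups C_0 ≅ Z^9, C_1 ≅ Z^27, C_2 ≅ Z^18.

Boundary ∂_1: C_1 → C_0 is given by ∂[p,q] = [q] − [p].
The 9×27 boundary matrix has rank 8 and Smith normal form diag(1,1,1,1,1,1,1,1).

The boundary map ∂_2: C_2 → C_1 maps a triangle to the signed sum of its edges. For instance
  ∂QSU = SU − QU + QS,
  ∂STX = TX − SX + ST.
The 27×18 boundary matrix has rank 17 and Smith normal form diag(1,1,1,1,1,1,1,1,1,1,1,1,1,1,1,1,1).

Reading off H_k = ker ∂_k / im ∂_{k+1}:

  H_0: rank C_0 − rank ∂_1 = 9 − 8 = 1, and the invariant factors of ∂_1 are all 1, so H_0 ≅ Z.
  H_1: rank ker ∂_1 − rank ∂_2 = (27 − 8) − 17 = 2, and the invariant factors of ∂_2 are all 1, so H_1 ≅ Z^2.
  H_2: rank ker ∂_2 − rank ∂_3 = (18 − 17) − 0 = 1, and there is no ∂_3, so H_2 ≅ Z.

Hence the Betti numbers are b_0 = 1, b_1 = 2, b_2 = 1.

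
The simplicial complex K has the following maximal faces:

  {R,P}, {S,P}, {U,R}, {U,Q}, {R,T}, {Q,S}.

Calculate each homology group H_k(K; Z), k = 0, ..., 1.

K has 6 vertices, 6 edges.
rank ∂_0 = 0, rank ∂_1 = 5 ⇒ b_0 = 6 − 0 − 5 = 1; all invariant factors of ∂_1 are 1 so no torsion. So H_0 = Z.
rank ∂_1 = 5, rank ∂_2 = 0 ⇒ b_1 = 6 − 5 − 0 = 1. So H_1 = Z.

H_0 = Z,  H_1 = Z.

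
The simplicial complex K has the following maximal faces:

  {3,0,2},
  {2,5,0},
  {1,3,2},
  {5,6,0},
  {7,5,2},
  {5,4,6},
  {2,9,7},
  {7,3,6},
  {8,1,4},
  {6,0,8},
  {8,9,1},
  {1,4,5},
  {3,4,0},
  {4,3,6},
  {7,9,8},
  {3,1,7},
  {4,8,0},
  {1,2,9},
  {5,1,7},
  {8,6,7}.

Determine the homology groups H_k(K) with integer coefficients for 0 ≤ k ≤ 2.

Order the vertices as 0 < 1 < 2 < 3 < 4 < 5 < 6 < 7 < 8 < 9. Listing each simplex with vertices in this order, K has dimension 2 with simplices:

  0-simplices (10): [0], [1], [2], [3], [4], [5], [6], [7], [8], [9]
  1-simplices (30): (30 of them)
  2-simplices (20): (20 of them)

giving chain groups C_0 ≅ Z^10, C_1 ≅ Z^30, C_2 ≅ Z^20.

Boundary ∂_1: C_1 → C_0 sends each edge [p,q] (with p < q) to q − p. For instance
  ∂[2,9] = [9] − [2].
The 10×30 boundary matrix has rank 9 and Smith normal form diag(1,1,1,1,1,1,1,1,1).

Boundary ∂_2: C_2 → C_1 maps a triangle to the signed sum of its edges. For instance
  ∂[0,6,8] = [6,8] − [0,8] + [0,6],
  ∂[1,4,8] = [4,8] − [1,8] + [1,4].
As a 30×20 matrix over Z this has rank 20, with invariant factors (1,1,1,1,1,1,1,1,1,1,1,1,1,1,1,1,1,1,1,2).

Now H_k = ker ∂_k / im ∂_{k+1}, so:

  H_0: rank C_0 − rank ∂_1 = 10 − 9 = 1, and the invariant factors of ∂_1 are all 1, so H_0 ≅ Z.
  H_1: rank ker ∂_1 − rank ∂_2 = (30 − 9) − 20 = 1, and ∂_2 has invariant factor 2 > 1, so H_1 ≅ Z ⊕ Z_2.
  H_2: rank ker ∂_2 − rank ∂_3 = (20 − 20) − 0 = 0, and there is no ∂_3, so H_2 ≅ 0.

H_0 ≅ Z,  H_1 ≅ Z ⊕ Z_2,  H_2 = 0.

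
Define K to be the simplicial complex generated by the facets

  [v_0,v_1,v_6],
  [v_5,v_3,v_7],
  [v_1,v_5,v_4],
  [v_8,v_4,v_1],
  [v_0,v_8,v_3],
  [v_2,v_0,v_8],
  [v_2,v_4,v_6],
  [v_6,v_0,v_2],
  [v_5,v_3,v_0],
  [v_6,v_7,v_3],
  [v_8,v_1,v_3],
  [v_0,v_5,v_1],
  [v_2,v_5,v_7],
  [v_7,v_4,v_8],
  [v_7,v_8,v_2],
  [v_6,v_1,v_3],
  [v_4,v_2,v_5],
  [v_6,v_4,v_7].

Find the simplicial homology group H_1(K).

H_1 = Z × Z/2.

Take the total order v_0 < v_1 < v_2 < v_3 < v_4 < v_5 < v_6 < v_7 < v_8 on the vertex set. Then K (dimension 2) consists of the simplices:

  0-simplices (9): [v_0], [v_1], [v_2], [v_3], [v_4], [v_5], [v_6], [v_7], [v_8]
  1-simplices (27): (27 of them)
  2-simplices (18): (18 of them)

Hence C_0 ≅ Z^9, C_1 ≅ Z^27, C_2 ≅ Z^18.

Boundary ∂_1: C_1 → C_0 maps an edge to its endpoints' difference, ∂[p,q] = q − p. For instance
  ∂[v_1,v_3] = [v_3] − [v_1].
This gives a 9×27 integer matrix of rank 8; reducing to Smith normal form yields diagonal entries (1,1,1,1,1,1,1,1).

∂_2: C_2 → C_1 maps a triangle to the signed sum of its edges. For instance
  ∂[v_0,v_1,v_5] = [v_1,v_5] − [v_0,v_5] + [v_0,v_1],
  ∂[v_2,v_4,v_5] = [v_4,v_5] − [v_2,v_5] + [v_2,v_4].
As a 27×18 matrix over Z this has rank 18, with invariant factors (1,1,1,1,1,1,1,1,1,1,1,1,1,1,1,1,1,2).

Now H_k = ker ∂_k / im ∂_{k+1}, so:

  H_1: rank ker ∂_1 − rank ∂_2 = (27 − 8) − 18 = 1, and ∂_2 has invariant factor 2 > 1, so H_1 ≅ Z × Z/2.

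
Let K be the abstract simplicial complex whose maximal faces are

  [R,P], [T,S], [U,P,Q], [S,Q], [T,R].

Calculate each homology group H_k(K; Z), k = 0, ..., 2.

Order the vertices as P < Q < R < S < T < U. Listing each simplex with vertices in this order, K has dimension 2 with simplices:

  0-simplices (6): P, Q, R, S, T, U
  1-simplices (7): PQ, PR, PU, QS, QU, RT, ST
  2-simplices (1): PQU

Hence C_0 ≅ Z^6, C_1 ≅ Z^7, C_2 ≅ Z^1.

Boundary ∂_1: C_1 → C_0 is given by ∂[p,q] = [q] − [p].
The 6×7 boundary matrix has rank 5 and Smith normal form diag(1,1,1,1,1).

The boundary map ∂_2: C_2 → C_1 maps a triangle to the signed sum of its edges. For instance
  ∂PQU = QU − PU + PQ.
The 7×1 boundary matrix has rank 1 and Smith normal form diag(1).

Now H_k = ker ∂_k / im ∂_{k+1}, so:

  H_0: rank C_0 − rank ∂_1 = 6 − 5 = 1, and the invariant factors of ∂_1 are all 1, so H_0 = Z.
  H_1: rank ker ∂_1 − rank ∂_2 = (7 − 5) − 1 = 1, and the invariant factors of ∂_2 are all 1, so H_1 = Z.
  H_2: rank ker ∂_2 − rank ∂_3 = (1 − 1) − 0 = 0, and there is no ∂_3, so H_2 = 0.

H_0 = Z,  H_1 = Z,  H_2 = 0.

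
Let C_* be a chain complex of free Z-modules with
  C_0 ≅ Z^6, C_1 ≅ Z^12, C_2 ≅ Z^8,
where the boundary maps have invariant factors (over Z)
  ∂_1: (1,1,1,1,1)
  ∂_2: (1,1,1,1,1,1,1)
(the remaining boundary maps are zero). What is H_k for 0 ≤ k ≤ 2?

H_0: b_0 = 6 − 0 − 5 = 1; torsion from ∂_1 factors > 1: none. So H_0 ≅ Z.
H_1: b_1 = 12 − 5 − 7 = 0; torsion from ∂_2 factors > 1: none. So H_1 ≅ 0.
H_2: b_2 = 8 − 7 − 0 = 1; torsion from ∂_3 factors > 1: none. So H_2 ≅ Z.

H_0 ≅ Z,  H_1 = 0,  H_2 ≅ Z.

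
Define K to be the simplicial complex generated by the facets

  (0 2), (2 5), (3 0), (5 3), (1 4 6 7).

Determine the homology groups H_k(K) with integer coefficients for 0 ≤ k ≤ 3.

Order the vertices as 0 < 1 < 2 < 3 < 4 < 5 < 6 < 7. Listing each simplex with vertices in this order, K has dimension 3 with simplices:

  0-simplices (8): [0], [1], [2], [3], [4], [5], [6], [7]
  1-simplices (10): [0,2], [0,3], [1,4], [1,6], [1,7], [2,5], [3,5], [4,6], [4,7], [6,7]
  2-simplices (4): [1,4,6], [1,4,7], [1,6,7], [4,6,7]
  3-simplices (1): [1,4,6,7]

Hence C_0 ≅ Z^8, C_1 ≅ Z^10, C_2 ≅ Z^4, C_3 ≅ Z^1.

The boundary map ∂_1: C_1 → C_0 maps an edge to its endpoints' difference, ∂[p,q] = q − p.
The 8×10 boundary matrix has rank 6 and Smith normal form diag(1,1,1,1,1,1).

Boundary ∂_2: C_2 → C_1 maps a triangle to the signed sum of its edges. For instance
  ∂[4,6,7] = [6,7] − [4,7] + [4,6],
  ∂[1,4,7] = [4,7] − [1,7] + [1,4].
As a 10×4 matrix over Z this has rank 3, with invariant factors (1,1,1).

∂_3: C_3 → C_2 sends each 3-simplex σ to the alternating sum Σ_i (−1)^i (σ with its i-th vertex removed). For instance
  ∂[1,4,6,7] = [4,6,7] − [1,6,7] + [1,4,7] − [1,4,6].
The 4×1 boundary matrix has rank 1 and Smith normal form diag(1).

Now H_k = ker ∂_k / im ∂_{k+1}, so:

  H_0: rank C_0 − rank ∂_1 = 8 − 6 = 2, and the invariant factors of ∂_1 are all 1, so H_0 ≅ Z^2.
  H_1: rank ker ∂_1 − rank ∂_2 = (10 − 6) − 3 = 1, and the invariant factors of ∂_2 are all 1, so H_1 ≅ Z.
  H_2: rank ker ∂_2 − rank ∂_3 = (4 − 3) − 1 = 0, and the invariant factors of ∂_3 are all 1, so H_2 ≅ 0.
  H_3: rank ker ∂_3 − rank ∂_4 = (1 − 1) − 0 = 0, and there is no ∂_4, so H_3 ≅ 0.

H_0 ≅ Z^2,  H_1 ≅ Z,  H_2 = 0,  H_3 = 0.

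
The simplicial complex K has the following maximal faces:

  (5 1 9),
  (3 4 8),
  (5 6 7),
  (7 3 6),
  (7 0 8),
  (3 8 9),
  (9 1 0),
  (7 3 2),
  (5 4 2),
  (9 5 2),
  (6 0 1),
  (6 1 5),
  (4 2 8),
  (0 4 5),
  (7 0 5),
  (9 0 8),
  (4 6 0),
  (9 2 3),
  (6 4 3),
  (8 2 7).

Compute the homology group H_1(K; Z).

Order the vertices as 0 < 1 < 2 < 3 < 4 < 5 < 6 < 7 < 8 < 9. Listing each simplex with vertices in this order, K has dimension 2 with simplices:

  0-simplices (10): [0], [1], [2], [3], [4], [5], [6], [7], [8], [9]
  1-simplices (30): (30 of them)
  2-simplices (20): (20 of them)

so the chain groups are C_0 ≅ Z^10, C_1 ≅ Z^30, C_2 ≅ Z^20.

Boundary ∂_1: C_1 → C_0 sends each edge [p,q] (with p < q) to q − p.
The resulting 10×30 matrix has rank 9, and its Smith normal form has invariant factors (1,1,1,1,1,1,1,1,1).

Boundary ∂_2: C_2 → C_1 maps a triangle to the signed sum of its edges. For instance
  ∂[3,8,9] = [8,9] − [3,9] + [3,8],
  ∂[3,6,7] = [6,7] − [3,7] + [3,6].
This gives a 30×20 integer matrix of rank 20; reducing to Smith normal form yields diagonal entries (1,1,1,1,1,1,1,1,1,1,1,1,1,1,1,1,1,1,1,2).

Computing H_k = (kernel of ∂_k) / (image of ∂_{k+1}):

  H_1: rank ker ∂_1 − rank ∂_2 = (30 − 9) − 20 = 1, and ∂_2 has invariant factor 2 > 1, so H_1 ≅ Z ⊕ Z/2.

H_1 ≅ Z ⊕ Z/2.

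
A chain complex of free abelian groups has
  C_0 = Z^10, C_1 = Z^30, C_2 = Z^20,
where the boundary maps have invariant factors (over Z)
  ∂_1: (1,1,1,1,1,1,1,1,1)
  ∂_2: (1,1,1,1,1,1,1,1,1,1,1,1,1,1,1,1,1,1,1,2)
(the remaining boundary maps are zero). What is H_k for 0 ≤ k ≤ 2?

H_0: b_0 = 10 − 0 − 9 = 1; torsion from ∂_1 factors > 1: none. So H_0 = Z.
H_1: b_1 = 30 − 9 − 20 = 1; torsion from ∂_2 factors > 1: [2]. So H_1 = Z ⊕ Z_2.
H_2: b_2 = 20 − 20 − 0 = 0; torsion from ∂_3 factors > 1: none. So H_2 = 0.

H_0 = Z,  H_1 = Z ⊕ Z_2,  H_2 = 0.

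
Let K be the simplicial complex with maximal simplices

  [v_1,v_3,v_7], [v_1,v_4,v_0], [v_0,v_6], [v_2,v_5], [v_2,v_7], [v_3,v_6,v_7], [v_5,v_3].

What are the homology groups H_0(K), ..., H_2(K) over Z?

Order the vertices as v_0 < v_1 < v_2 < v_3 < v_4 < v_5 < v_6 < v_7. Listing each simplex with vertices in this order, K has dimension 2 with simplices:

  0-simplices (8): [v_0], [v_1], [v_2], [v_3], [v_4], [v_5], [v_6], [v_7]
  1-simplices (12): [v_0,v_1], [v_0,v_4], [v_0,v_6], [v_1,v_3], [v_1,v_4], [v_1,v_7], [v_2,v_5], [v_2,v_7], [v_3,v_5], [v_3,v_6], [v_3,v_7], [v_6,v_7]
  2-simplices (3): [v_0,v_1,v_4], [v_1,v_3,v_7], [v_3,v_6,v_7]

so the chain groups are C_0 ≅ Z^8, C_1 ≅ Z^12, C_2 ≅ Z^3.

Boundary ∂_1: C_1 → C_0 sends each edge [p,q] (with p < q) to q − p.
The 8×12 boundary matrix has rank 7 and Smith normal form diag(1,1,1,1,1,1,1).

Boundary ∂_2: C_2 → C_1 maps a triangle to the signed sum of its edges. For instance
  ∂[v_3,v_6,v_7] = [v_6,v_7] − [v_3,v_7] + [v_3,v_6],
  ∂[v_0,v_1,v_4] = [v_1,v_4] − [v_0,v_4] + [v_0,v_1].
The resulting 12×3 matrix has rank 3, and its Smith normal form has invariant factors (1,1,1).

Computing H_k = (kernel of ∂_k) / (image of ∂_{k+1}):

  H_0: rank C_0 − rank ∂_1 = 8 − 7 = 1, and the invariant factors of ∂_1 are all 1, so H_0 = Z.
  H_1: rank ker ∂_1 − rank ∂_2 = (12 − 7) − 3 = 2, and the invariant factors of ∂_2 are all 1, so H_1 = Z^2.
  H_2: rank ker ∂_2 − rank ∂_3 = (3 − 3) − 0 = 0, and there is no ∂_3, so H_2 = 0.

As a check, the Euler characteristic is 8 − 12 + 3 = -1, which agrees with 1 − 2 + 0 = -1.

H_0 ≅ Z,  H_1 ≅ Z^2,  H_2 = 0.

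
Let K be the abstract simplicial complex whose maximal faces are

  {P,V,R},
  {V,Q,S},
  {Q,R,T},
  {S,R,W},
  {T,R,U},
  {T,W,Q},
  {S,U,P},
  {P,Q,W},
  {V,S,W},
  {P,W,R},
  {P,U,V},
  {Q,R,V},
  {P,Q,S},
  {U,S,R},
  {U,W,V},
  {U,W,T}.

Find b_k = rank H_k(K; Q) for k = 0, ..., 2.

Order the vertices as P < Q < R < S < T < U < V < W. Listing each simplex with vertices in this order, K has dimension 2 with simplices:

  0-simplices (8): P, Q, R, S, T, U, V, W
  1-simplices (24): PQ, PR, PS, PU, PV, PW, QR, QS, QT, QV, QW, RS, RT, RU, RV, RW, SU, SV, SW, TU, TW, UV, UW, VW
  2-simplices (16): PQS, PQW, PRV, PRW, PSU, PUV, QRT, QRV, QSV, QTW, RSU, RSW, RTU, SVW, TUW, UVW

Hence C_0 ≅ Z^8, C_1 ≅ Z^24, C_2 ≅ Z^16.

Boundary ∂_1: C_1 → C_0 maps an edge to its endpoints' difference, ∂[p,q] = q − p. For instance
  ∂PU = U − P.
This gives a 8×24 integer matrix of rank 7; reducing to Smith normal form yields diagonal entries (1,1,1,1,1,1,1).

Boundary ∂_2: C_2 → C_1 maps a triangle to the signed sum of its edges. For instance
  ∂RSU = SU − RU + RS,
  ∂PQS = QS − PS + PQ.
The resulting 24×16 matrix has rank 15, and its Smith normal form has invariant factors (1,1,1,1,1,1,1,1,1,1,1,1,1,1,1).

Reading off H_k = ker ∂_k / im ∂_{k+1}:

  H_0: rank C_0 − rank ∂_1 = 8 − 7 = 1, and the invariant factors of ∂_1 are all 1, so H_0 = Z.
  H_1: rank ker ∂_1 − rank ∂_2 = (24 − 7) − 15 = 2, and the invariant factors of ∂_2 are all 1, so H_1 = Z^2.
  H_2: rank ker ∂_2 − rank ∂_3 = (16 − 15) − 0 = 1, and there is no ∂_3, so H_2 = Z.

As a check, the Euler characteristic is 8 − 24 + 16 = 0, which agrees with 1 − 2 + 1 = 0.

Hence the Betti numbers are b_0 = 1, b_1 = 2, b_2 = 1.

b_0 = 1, b_1 = 2, b_2 = 1.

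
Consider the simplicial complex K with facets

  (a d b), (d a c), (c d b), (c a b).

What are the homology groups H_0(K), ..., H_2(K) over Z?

H_0 ≅ Z,  H_1 = 0,  H_2 ≅ Z.

Fix the vertex order a < b < c < d and write every simplex with vertices in increasing order. Then dim K = 2 and the simplices of K are:

  0-simplices (4): a, b, c, d
  1-simplices (6): ab, ac, ad, bc, bd, cd
  2-simplices (4): abc, abd, acd, bcd

Hence C_0 ≅ Z^4, C_1 ≅ Z^6, C_2 ≅ Z^4.

Boundary ∂_1: C_1 → C_0 is given by ∂[p,q] = [q] − [p].
The resulting 4×6 matrix has rank 3, and its Smith normal form has invariant factors (1,1,1).

Boundary ∂_2: C_2 → C_1 maps a triangle to the signed sum of its edges. For instance
  ∂abd = bd − ad + ab,
  ∂abc = bc − ac + ab.
The resulting 6×4 matrix has rank 3, and its Smith normal form has invariant factors (1,1,1).

Now H_k = ker ∂_k / im ∂_{k+1}, so:

  H_0: rank C_0 − rank ∂_1 = 4 − 3 = 1, and the invariant factors of ∂_1 are all 1, so H_0 = Z.
  H_1: rank ker ∂_1 − rank ∂_2 = (6 − 3) − 3 = 0, and the invariant factors of ∂_2 are all 1, so H_1 = 0.
  H_2: rank ker ∂_2 − rank ∂_3 = (4 − 3) − 0 = 1, and there is no ∂_3, so H_2 = Z.

As a check, the Euler characteristic is 4 − 6 + 4 = 2, which agrees with 1 − 0 + 1 = 2.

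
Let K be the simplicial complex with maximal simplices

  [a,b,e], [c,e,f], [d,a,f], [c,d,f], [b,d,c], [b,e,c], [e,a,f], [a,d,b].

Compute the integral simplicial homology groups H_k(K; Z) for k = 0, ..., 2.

Fix the vertex order a < b < c < d < e < f and write every simplex with vertices in increasing order. Then dim K = 2 and the simplices of K are:

  0-simplices (6): a, b, c, d, e, f
  1-simplices (12): ab, ad, ae, af, bc, bd, be, cd, ce, cf, df, ef
  2-simplices (8): abd, abe, adf, aef, bcd, bce, cdf, cef

so the chain groups are C_0 ≅ Z^6, C_1 ≅ Z^12, C_2 ≅ Z^8.

The boundary map ∂_1: C_1 → C_0 sends each edge [p,q] (with p < q) to q − p.
The resulting 6×12 matrix has rank 5, and its Smith normal form has invariant factors (1,1,1,1,1).

∂_2: C_2 → C_1 maps a triangle to the signed sum of its edges. For instance
  ∂cef = ef − cf + ce,
  ∂bcd = cd − bd + bc.
This gives a 12×8 integer matrix of rank 7; reducing to Smith normal form yields diagonal entries (1,1,1,1,1,1,1).

Reading off H_k = ker ∂_k / im ∂_{k+1}:

  H_0: rank C_0 − rank ∂_1 = 6 − 5 = 1, and the invariant factors of ∂_1 are all 1, so H_0 = Z.
  H_1: rank ker ∂_1 − rank ∂_2 = (12 − 5) − 7 = 0, and the invariant factors of ∂_2 are all 1, so H_1 = 0.
  H_2: rank ker ∂_2 − rank ∂_3 = (8 − 7) − 0 = 1, and there is no ∂_3, so H_2 = Z.

As a check, the Euler characteristic is 6 − 12 + 8 = 2, which agrees with 1 − 0 + 1 = 2.
(K is a triangulation of the 2-sphere S^2.)

H_0 = Z,  H_1 = 0,  H_2 = Z.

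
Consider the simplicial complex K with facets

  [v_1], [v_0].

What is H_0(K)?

H_0 ≅ Z^2.

Fix the vertex order v_0 < v_1 and write every simplex with vertices in increasing order. Then dim K = 0 and the simplices of K are:

  0-simplices (2): [v_0], [v_1]

Hence C_0 ≅ Z^2.

Reading off H_k = ker ∂_k / im ∂_{k+1}:

  H_0: rank C_0 − rank ∂_1 = 2 − 0 = 2, and there is no ∂_1, so H_0 ≅ Z^2.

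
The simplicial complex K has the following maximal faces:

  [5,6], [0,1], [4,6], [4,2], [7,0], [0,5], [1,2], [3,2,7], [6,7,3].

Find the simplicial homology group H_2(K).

Take the total order 0 < 1 < 2 < 3 < 4 < 5 < 6 < 7 on the vertex set. Then K (dimension 2) consists of the simplices:

  0-simplices (8): [0], [1], [2], [3], [4], [5], [6], [7]
  1-simplices (12): [0,1], [0,5], [0,7], [1,2], [2,3], [2,4], [2,7], [3,6], [3,7], [4,6], [5,6], [6,7]
  2-simplices (2): [2,3,7], [3,6,7]

Hence C_0 ≅ Z^8, C_1 ≅ Z^12, C_2 ≅ Z^2.

∂_1: C_1 → C_0 maps an edge to its endpoints' difference, ∂[p,q] = q − p.
As a 8×12 matrix over Z this has rank 7, with invariant factors (1,1,1,1,1,1,1).

The boundary map ∂_2: C_2 → C_1 sends each 2-simplex [p,q,r] to [q,r] − [p,r] + [p,q]. For instance
  ∂[2,3,7] = [3,7] − [2,7] + [2,3],
  ∂[3,6,7] = [6,7] − [3,7] + [3,6].
This gives a 12×2 integer matrix of rank 2; reducing to Smith normal form yields diagonal entries (1,1).

Reading off H_k = ker ∂_k / im ∂_{k+1}:

  H_2: rank ker ∂_2 − rank ∂_3 = (2 − 2) − 0 = 0, and there is no ∂_3, so H_2 ≅ 0.

H_2 = 0.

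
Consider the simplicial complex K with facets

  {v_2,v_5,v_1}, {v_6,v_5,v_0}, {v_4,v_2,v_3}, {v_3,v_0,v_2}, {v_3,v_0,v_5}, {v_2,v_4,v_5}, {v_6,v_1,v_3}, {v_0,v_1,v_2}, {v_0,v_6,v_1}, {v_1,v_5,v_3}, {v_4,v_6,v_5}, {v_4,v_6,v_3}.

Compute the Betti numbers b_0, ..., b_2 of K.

Fix the vertex order v_0 < v_1 < v_2 < v_3 < v_4 < v_5 < v_6 and write every simplex with vertices in increasing order. Then dim K = 2 and the simplices of K are:

  0-simplices (7): [v_0], [v_1], [v_2], [v_3], [v_4], [v_5], [v_6]
  1-simplices (18): (18 of them)
  2-simplices (12): (12 of them)

Hence C_0 ≅ Z^7, C_1 ≅ Z^18, C_2 ≅ Z^12.

The boundary map ∂_1: C_1 → C_0 maps an edge to its endpoints' difference, ∂[p,q] = q − p. For instance
  ∂[v_1,v_2] = [v_2] − [v_1].
The 7×18 boundary matrix has rank 6 and Smith normal form diag(1,1,1,1,1,1).

Boundary ∂_2: C_2 → C_1 acts by ∂[p,q,r] = [q,r] − [p,r] + [p,q]. For instance
  ∂[v_1,v_2,v_5] = [v_2,v_5] − [v_1,v_5] + [v_1,v_2],
  ∂[v_0,v_1,v_2] = [v_1,v_2] − [v_0,v_2] + [v_0,v_1].
The resulting 18×12 matrix has rank 12, and its Smith normal form has invariant factors (1,1,1,1,1,1,1,1,1,1,1,2).

Reading off H_k = ker ∂_k / im ∂_{k+1}:

  H_0: rank C_0 − rank ∂_1 = 7 − 6 = 1, and the invariant factors of ∂_1 are all 1, so H_0 ≅ Z.
  H_1: rank ker ∂_1 − rank ∂_2 = (18 − 6) − 12 = 0, and ∂_2 has invariant factor 2 > 1, so H_1 ≅ Z_2.
  H_2: rank ker ∂_2 − rank ∂_3 = (12 − 12) − 0 = 0, and there is no ∂_3, so H_2 ≅ 0.

As a check, the Euler characteristic is 7 − 18 + 12 = 1, which agrees with 1 − 0 + 0 = 1.
(K is a triangulation of the real projective plane RP^2.)

Hence the Betti numbers are b_0 = 1, b_1 = 0, b_2 = 0.

b_0 = 1, b_1 = 0, b_2 = 0.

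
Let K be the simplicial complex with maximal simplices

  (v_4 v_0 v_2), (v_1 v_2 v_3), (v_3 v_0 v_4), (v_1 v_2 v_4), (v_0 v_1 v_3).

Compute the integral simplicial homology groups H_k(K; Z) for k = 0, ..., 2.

H_0 ≅ Z,  H_1 ≅ Z,  H_2 = 0.

Fix the vertex order v_0 < v_1 < v_2 < v_3 < v_4 and write every simplex with vertices in increasing order. Then dim K = 2 and the simplices of K are:

  0-simplices (5): [v_0], [v_1], [v_2], [v_3], [v_4]
  1-simplices (10): [v_0,v_1], [v_0,v_2], [v_0,v_3], [v_0,v_4], [v_1,v_2], [v_1,v_3], [v_1,v_4], [v_2,v_3], [v_2,v_4], [v_3,v_4]
  2-simplices (5): [v_0,v_1,v_3], [v_0,v_2,v_4], [v_0,v_3,v_4], [v_1,v_2,v_3], [v_1,v_2,v_4]

Hence C_0 ≅ Z^5, C_1 ≅ Z^10, C_2 ≅ Z^5.

Boundary ∂_1: C_1 → C_0 is given by ∂[p,q] = [q] − [p]. For instance
  ∂[v_1,v_4] = [v_4] − [v_1].
This gives a 5×10 integer matrix of rank 4; reducing to Smith normal form yields diagonal entries (1,1,1,1).

The boundary map ∂_2: C_2 → C_1 sends each 2-simplex [p,q,r] to [q,r] − [p,r] + [p,q]. For instance
  ∂[v_0,v_1,v_3] = [v_1,v_3] − [v_0,v_3] + [v_0,v_1],
  ∂[v_1,v_2,v_4] = [v_2,v_4] − [v_1,v_4] + [v_1,v_2].
The resulting 10×5 matrix has rank 5, and its Smith normal form has invariant factors (1,1,1,1,1).

Computing H_k = (kernel of ∂_k) / (image of ∂_{k+1}):

  H_0: rank C_0 − rank ∂_1 = 5 − 4 = 1, and the invariant factors of ∂_1 are all 1, so H_0 = Z.
  H_1: rank ker ∂_1 − rank ∂_2 = (10 − 4) − 5 = 1, and the invariant factors of ∂_2 are all 1, so H_1 = Z.
  H_2: rank ker ∂_2 − rank ∂_3 = (5 − 5) − 0 = 0, and there is no ∂_3, so H_2 = 0.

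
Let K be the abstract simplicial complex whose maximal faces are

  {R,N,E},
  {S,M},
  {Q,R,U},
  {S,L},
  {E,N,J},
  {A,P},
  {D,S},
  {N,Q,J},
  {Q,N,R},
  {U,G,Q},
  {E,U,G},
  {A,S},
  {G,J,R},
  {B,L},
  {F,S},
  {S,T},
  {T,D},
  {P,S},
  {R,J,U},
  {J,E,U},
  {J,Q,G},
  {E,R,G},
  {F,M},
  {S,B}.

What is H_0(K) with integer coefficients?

H_0 ≅ Z^2.

Order the vertices as A < B < D < E < F < G < J < L < M < N < P < Q < R < S < T < U. Listing each simplex with vertices in this order, K has dimension 2 with simplices:

  0-simplices (16): A, B, D, E, F, G, J, L, M, N, P, Q, R, S, T, U
  1-simplices (30): AP, AS, BL, BS, DS, DT, EG, EJ, EN, ER, EU, FM, FS, GJ, GQ, GR, GU, JN, JQ, JR, JU, LS, MS, NQ, NR, PS, QR, QU, RU, ST
  2-simplices (12): EGR, EGU, EJN, EJU, ENR, GJQ, GJR, GQU, JNQ, JRU, NQR, QRU

Hence C_0 ≅ Z^16, C_1 ≅ Z^30, C_2 ≅ Z^12.

Boundary ∂_1: C_1 → C_0 is given by ∂[p,q] = [q] − [p]. For instance
  ∂QR = R − Q.
The 16×30 boundary matrix has rank 14 and Smith normal form diag(1,1,1,1,1,1,1,1,1,1,1,1,1,1).

The boundary map ∂_2: C_2 → C_1 maps a triangle to the signed sum of its edges. For instance
  ∂QRU = RU − QU + QR,
  ∂JNQ = NQ − JQ + JN.
This gives a 30×12 integer matrix of rank 12; reducing to Smith normal form yields diagonal entries (1,1,1,1,1,1,1,1,1,1,1,2).

Reading off H_k = ker ∂_k / im ∂_{k+1}:

  H_0: rank C_0 − rank ∂_1 = 16 − 14 = 2, and the invariant factors of ∂_1 are all 1, so H_0 ≅ Z^2.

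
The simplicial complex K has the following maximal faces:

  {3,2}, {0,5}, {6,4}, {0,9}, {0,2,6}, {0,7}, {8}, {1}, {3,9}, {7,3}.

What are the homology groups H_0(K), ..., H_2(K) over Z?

H_0 = Z^3,  H_1 = Z^2,  H_2 = 0.

Take the total order 0 < 1 < 2 < 3 < 4 < 5 < 6 < 7 < 8 < 9 on the vertex set. Then K (dimension 2) consists of the simplices:

  0-simplices (10): [0], [1], [2], [3], [4], [5], [6], [7], [8], [9]
  1-simplices (10): [0,2], [0,5], [0,6], [0,7], [0,9], [2,3], [2,6], [3,7], [3,9], [4,6]
  2-simplices (1): [0,2,6]

giving chain groups C_0 ≅ Z^10, C_1 ≅ Z^10, C_2 ≅ Z^1.

The boundary map ∂_1: C_1 → C_0 maps an edge to its endpoints' difference, ∂[p,q] = q − p. For instance
  ∂[0,5] = [5] − [0].
As a 10×10 matrix over Z this has rank 7, with invariant factors (1,1,1,1,1,1,1).

Boundary ∂_2: C_2 → C_1 maps a triangle to the signed sum of its edges. For instance
  ∂[0,2,6] = [2,6] − [0,6] + [0,2].
As a 10×1 matrix over Z this has rank 1, with invariant factors (1).

Computing H_k = (kernel of ∂_k) / (image of ∂_{k+1}):

  H_0: rank C_0 − rank ∂_1 = 10 − 7 = 3, and the invariant factors of ∂_1 are all 1, so H_0 ≅ Z^3.
  H_1: rank ker ∂_1 − rank ∂_2 = (10 − 7) − 1 = 2, and the invariant factors of ∂_2 are all 1, so H_1 ≅ Z^2.
  H_2: rank ker ∂_2 − rank ∂_3 = (1 − 1) − 0 = 0, and there is no ∂_3, so H_2 ≅ 0.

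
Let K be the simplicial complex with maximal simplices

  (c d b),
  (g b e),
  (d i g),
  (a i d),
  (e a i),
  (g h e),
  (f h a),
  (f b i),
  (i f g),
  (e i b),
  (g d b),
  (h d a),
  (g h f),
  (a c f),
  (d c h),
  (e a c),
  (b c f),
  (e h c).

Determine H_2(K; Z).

We work with the vertex ordering a < b < c < d < e < f < g < h < i. The simplices of K, each written with vertices in increasing order, are:

  0-simplices (9): a, b, c, d, e, f, g, h, i
  1-simplices (27): ac, ad, ae, af, ah, ai, bc, bd, be, bf, bg, bi, cd, ce, cf, ch, dg, dh, di, eg, eh, ei, fg, fh, fi, gh, gi
  2-simplices (18): ace, acf, adh, adi, aei, afh, bcd, bcf, bdg, beg, bei, bfi, cdh, ceh, dgi, egh, fgh, fgi

Hence C_0 ≅ Z^9, C_1 ≅ Z^27, C_2 ≅ Z^18.

The boundary map ∂_1: C_1 → C_0 sends each edge [p,q] (with p < q) to q − p.
The resulting 9×27 matrix has rank 8, and its Smith normal form has invariant factors (1,1,1,1,1,1,1,1).

The boundary map ∂_2: C_2 → C_1 maps a triangle to the signed sum of its edges. For instance
  ∂adi = di − ai + ad,
  ∂bcf = cf − bf + bc.
As a 27×18 matrix over Z this has rank 18, with invariant factors (1,1,1,1,1,1,1,1,1,1,1,1,1,1,1,1,1,2).

Computing H_k = (kernel of ∂_k) / (image of ∂_{k+1}):

  H_2: rank ker ∂_2 − rank ∂_3 = (18 − 18) − 0 = 0, and there is no ∂_3, so H_2 = 0.

(K is a triangulation of the Klein bottle.)

H_2 = 0.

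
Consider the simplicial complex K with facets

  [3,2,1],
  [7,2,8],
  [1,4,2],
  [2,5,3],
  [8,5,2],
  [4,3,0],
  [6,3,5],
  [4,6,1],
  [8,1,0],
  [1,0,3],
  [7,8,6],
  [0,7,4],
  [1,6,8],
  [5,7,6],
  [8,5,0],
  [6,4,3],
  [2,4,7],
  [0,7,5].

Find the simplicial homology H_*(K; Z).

Fix the vertex order 0 < 1 < 2 < 3 < 4 < 5 < 6 < 7 < 8 and write every simplex with vertices in increasing order. Then dim K = 2 and the simplices of K are:

  0-simplices (9): [0], [1], [2], [3], [4], [5], [6], [7], [8]
  1-simplices (27): (27 of them)
  2-simplices (18): [0,1,3], [0,1,8], [0,3,4], [0,4,7], [0,5,7], [0,5,8], [1,2,3], [1,2,4], [1,4,6], [1,6,8], [2,3,5], [2,4,7], [2,5,8], [2,7,8], [3,4,6], [3,5,6], [5,6,7], [6,7,8]

giving chain groups C_0 ≅ Z^9, C_1 ≅ Z^27, C_2 ≅ Z^18.

The boundary map ∂_1: C_1 → C_0 sends each edge [p,q] (with p < q) to q − p.
The resulting 9×27 matrix has rank 8, and its Smith normal form has invariant factors (1,1,1,1,1,1,1,1).

Boundary ∂_2: C_2 → C_1 sends each 2-simplex [p,q,r] to [q,r] − [p,r] + [p,q]. For instance
  ∂[0,4,7] = [4,7] − [0,7] + [0,4],
  ∂[6,7,8] = [7,8] − [6,8] + [6,7].
The resulting 27×18 matrix has rank 18, and its Smith normal form has invariant factors (1,1,1,1,1,1,1,1,1,1,1,1,1,1,1,1,1,2).

Reading off H_k = ker ∂_k / im ∂_{k+1}:

  H_0: rank C_0 − rank ∂_1 = 9 − 8 = 1, and the invariant factors of ∂_1 are all 1, so H_0 = Z.
  H_1: rank ker ∂_1 − rank ∂_2 = (27 − 8) − 18 = 1, and ∂_2 has invariant factor 2 > 1, so H_1 = Z ⊕ Z/2.
  H_2: rank ker ∂_2 − rank ∂_3 = (18 − 18) − 0 = 0, and there is no ∂_3, so H_2 = 0.

(K is a triangulation of the Klein bottle.)

H_0 = Z,  H_1 = Z ⊕ Z/2,  H_2 = 0.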